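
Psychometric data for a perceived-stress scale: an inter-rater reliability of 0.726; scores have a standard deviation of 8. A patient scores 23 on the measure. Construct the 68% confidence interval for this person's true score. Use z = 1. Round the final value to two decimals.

The standard error of measurement is 8.0000·√(1 − 0.7260) ≈ 8.0000·0.5235 ≈ 4.1876.
Half-width = 1·4.1876 ≈ 4.1876
CI = 23 ± 4.1876 → [18.8124, 27.1876]

[18.81, 27.19]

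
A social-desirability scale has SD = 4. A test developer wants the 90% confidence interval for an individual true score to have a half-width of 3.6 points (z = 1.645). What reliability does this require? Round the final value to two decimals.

0.70

Required SEM = 3.6 / 1.645 ≈ 2.188
Required reliability = 1 − (SEM/SD)² = 1 − 0.299 ≈ 0.701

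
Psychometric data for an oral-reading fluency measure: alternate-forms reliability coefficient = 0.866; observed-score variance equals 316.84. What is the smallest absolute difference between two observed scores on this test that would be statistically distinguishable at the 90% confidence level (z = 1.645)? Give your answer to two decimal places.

SD = √316.84 ≈ 17.8000
SEM = 17.8000·√(1 − 0.8660) ≈ 6.5159
SE_diff = √2 · SEM ≈ 9.2148
Minimum reliable difference = 1.645 · SE_diff ≈ 1.645 · 9.2148 ≈ 15.1584

15.16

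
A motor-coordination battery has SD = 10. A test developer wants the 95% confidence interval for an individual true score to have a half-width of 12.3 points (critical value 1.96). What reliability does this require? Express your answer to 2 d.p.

Required SEM = 12.3 / 1.96 ≈ 6.27551
r = 1 − (6.27551/10)² ≈ 1 − 0.39382 ≈ 0.60618

0.61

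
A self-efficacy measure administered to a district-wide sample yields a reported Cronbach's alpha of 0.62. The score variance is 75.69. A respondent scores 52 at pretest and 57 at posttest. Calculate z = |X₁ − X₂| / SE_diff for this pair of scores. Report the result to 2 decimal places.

0.66

SD = √75.69 ≈ 8.700
SEM = 8.700 × √(1 − 0.620) = 8.700 × √0.380 ≈ 8.700 × 0.616 ≈ 5.363
Standard error of the difference = 5.363·√2 ≈ 7.584
z = |52 − 57| / 7.584 = 5 / 7.584 ≈ 0.659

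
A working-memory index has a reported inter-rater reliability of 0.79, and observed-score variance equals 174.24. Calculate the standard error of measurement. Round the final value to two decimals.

6.05

SD = √174.24 = 13.2000
SEM = 13.2000×√(1 − 0.7900) ≃ 6.0490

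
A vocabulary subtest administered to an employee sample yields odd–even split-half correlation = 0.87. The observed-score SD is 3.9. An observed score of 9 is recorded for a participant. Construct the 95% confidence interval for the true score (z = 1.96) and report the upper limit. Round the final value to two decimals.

11.02

Spearman-Brown: r = 2(0.87) / (1 + 0.87) = 1.74000 / 1.87000 ≈ 0.93048
The standard error of measurement is 3.90000*√(1 − 0.93048) ≈ 3.90000*0.26366 ≈ 1.02829.
Half-width = 1.96*1.02829 ≈ 2.01545
Upper limit = 9 + 2.01545 ≈ 11.01545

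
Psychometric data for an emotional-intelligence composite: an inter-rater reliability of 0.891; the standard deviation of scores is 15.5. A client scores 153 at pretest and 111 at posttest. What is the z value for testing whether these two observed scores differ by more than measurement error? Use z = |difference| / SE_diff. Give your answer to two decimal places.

5.80

SEM = 15.500×√(1 − 0.891) ≈ 5.117
SE_diff = √2 × SEM ≈ 7.237
z = 42 / 7.237 ≈ 5.803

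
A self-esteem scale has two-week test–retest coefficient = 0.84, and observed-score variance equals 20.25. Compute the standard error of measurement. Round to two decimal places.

1.80

SD = √20.25 = 4.500
SEM = 4.500·√(1 − 0.840) ≃ 1.800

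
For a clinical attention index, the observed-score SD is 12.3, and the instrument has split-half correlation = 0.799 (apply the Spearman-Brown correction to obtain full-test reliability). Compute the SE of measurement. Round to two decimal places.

Spearman-Brown: r = 2(0.799) / (1 + 0.799) = 1.598 / 1.799 ≃ 0.888
The standard error of measurement is 12.300*√(1 − 0.888) ≃ 12.300*0.334 ≃ 4.111.

4.11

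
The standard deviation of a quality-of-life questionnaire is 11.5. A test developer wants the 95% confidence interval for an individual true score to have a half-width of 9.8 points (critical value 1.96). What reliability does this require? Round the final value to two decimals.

SEM needed = half-width / z = 9.8/1.96 ≈ 5.000
r = 1 − (5.000/11.5)² ≈ 1 − 0.189 ≈ 0.811

0.81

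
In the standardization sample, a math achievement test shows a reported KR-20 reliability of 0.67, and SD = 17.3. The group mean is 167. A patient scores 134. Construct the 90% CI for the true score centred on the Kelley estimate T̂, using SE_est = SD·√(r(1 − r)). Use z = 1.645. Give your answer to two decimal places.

[131.51, 158.27]

T̂ = 0.6700(134) + 0.3300(167) ≈ 144.8900
SE_est = 17.3000·√[r(1 − r)] ≈ 8.1347
90% CI: 144.8900 ± 13.3815 ≈ (131.5085, 158.2715)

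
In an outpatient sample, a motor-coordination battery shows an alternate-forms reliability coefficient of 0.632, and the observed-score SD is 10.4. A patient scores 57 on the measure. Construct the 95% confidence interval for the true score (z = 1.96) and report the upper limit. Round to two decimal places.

The standard error of measurement is 10.4000*√(1 − 0.6320) ≃ 10.4000*0.6066 ≃ 6.3090.
1.96 * SEM ≃ 12.3655
Upper bound: 57 + 12.3655 = 69.3655

69.37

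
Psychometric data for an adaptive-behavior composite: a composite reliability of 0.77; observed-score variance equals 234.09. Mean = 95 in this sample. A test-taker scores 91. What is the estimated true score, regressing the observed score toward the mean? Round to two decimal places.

T̂ = r·X + (1 − r)·M = 0.77000*91 + 0.23000*95 = 70.07000 + 21.85000 ≈ 91.92000

91.92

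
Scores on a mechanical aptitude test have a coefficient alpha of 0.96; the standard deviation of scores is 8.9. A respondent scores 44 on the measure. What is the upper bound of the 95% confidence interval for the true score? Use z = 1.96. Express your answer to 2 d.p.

SEM = 8.9000×√(1 − 0.9600) ≃ 1.7800
Margin = 1.96 × 1.7800 ≃ 3.4888
Upper bound: 44 + 3.4888 = 47.4888

47.49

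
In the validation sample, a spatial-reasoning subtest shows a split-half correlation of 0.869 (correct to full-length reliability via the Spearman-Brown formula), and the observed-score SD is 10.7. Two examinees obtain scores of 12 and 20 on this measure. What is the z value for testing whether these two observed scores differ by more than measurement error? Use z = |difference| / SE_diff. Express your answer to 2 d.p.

2.00

Spearman-Brown: r = 2(0.869) / (1 + 0.869) = 1.7380 / 1.8690 ≈ 0.9299
The standard error of measurement is 10.7000×√(1 − 0.9299) ≈ 10.7000×0.2647 ≈ 2.8328.
SE_diff = √2 × SEM ≈ 4.0062
z = 8 / 4.0062 ≈ 1.9969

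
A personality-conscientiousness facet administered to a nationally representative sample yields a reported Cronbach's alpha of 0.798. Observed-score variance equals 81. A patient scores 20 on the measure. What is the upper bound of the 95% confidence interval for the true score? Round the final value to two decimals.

27.93

SD = √81 ≈ 9.000
SEM = 9.000 · √(1 − 0.798) = 9.000 · √0.202 ≈ 9.000 · 0.449 ≈ 4.045
Half-width = 1.96·4.045 ≈ 7.928
Upper limit = 20 + 7.928 ≈ 27.928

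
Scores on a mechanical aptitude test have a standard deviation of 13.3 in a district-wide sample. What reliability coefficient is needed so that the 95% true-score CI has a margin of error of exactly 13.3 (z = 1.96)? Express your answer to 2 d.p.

0.74

SEM needed = half-width / z = 13.3/1.96 ≈ 6.78571
r = 1 − (SEM / SD)² = 1 − (6.78571 / 13.3)² ≈ 1 − 0.26031 ≈ 0.73969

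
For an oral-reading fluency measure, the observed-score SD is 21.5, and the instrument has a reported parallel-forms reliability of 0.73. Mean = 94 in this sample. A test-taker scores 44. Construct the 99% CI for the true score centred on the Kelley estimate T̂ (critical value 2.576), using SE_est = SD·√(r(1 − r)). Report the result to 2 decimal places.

T̂ = r·X + (1 − r)·M = 0.730*44 + 0.270*94 = 32.120 + 25.380 ≃ 57.500
SE_est = SD * √(r(1 − r)) = 21.500 * √0.197 ≃ 21.500 * 0.444 ≃ 9.545
CI = 57.500 ± 2.576 * 9.545 → [32.912, 82.088]

[32.91, 82.09]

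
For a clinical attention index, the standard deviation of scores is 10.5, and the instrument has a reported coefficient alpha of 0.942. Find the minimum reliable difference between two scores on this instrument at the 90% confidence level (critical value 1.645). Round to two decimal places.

5.88

SEM = 10.5000 × √(1 − 0.9420) = 10.5000 × √0.0580 ≃ 10.5000 × 0.2408 ≃ 2.5287
SE_diff = SEM × √2 ≃ 2.5287 × 1.4142 ≃ 3.5762
Minimum reliable difference = 1.645 × SE_diff ≃ 1.645 × 3.5762 ≃ 5.8828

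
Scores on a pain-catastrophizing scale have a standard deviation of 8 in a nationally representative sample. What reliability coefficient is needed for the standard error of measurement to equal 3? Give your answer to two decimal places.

r = 1 − (3.000/8)² ≈ 1 − 0.141 ≈ 0.859

0.86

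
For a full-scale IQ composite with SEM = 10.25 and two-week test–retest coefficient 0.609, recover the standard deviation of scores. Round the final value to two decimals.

16.39

SD = 10.25 / √(1 − 0.609) ≈ 16.392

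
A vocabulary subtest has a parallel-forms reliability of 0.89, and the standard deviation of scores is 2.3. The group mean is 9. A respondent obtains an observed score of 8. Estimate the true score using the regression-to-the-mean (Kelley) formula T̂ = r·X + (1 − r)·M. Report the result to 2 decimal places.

8.11

Estimated true score = 0.8900×8 + (1 − 0.8900)×9 ≈ 8.1100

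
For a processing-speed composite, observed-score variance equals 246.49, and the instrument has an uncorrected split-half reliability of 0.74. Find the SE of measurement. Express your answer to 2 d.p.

σ = 246.49^(1/2) = 15.7000
Full-length reliability (Spearman-Brown) = 2(0.74)/(1+0.74) ≈ 0.8506
The standard error of measurement is 15.7000×√(1 − 0.8506) ≈ 15.7000×0.3866 ≈ 6.0689.

6.07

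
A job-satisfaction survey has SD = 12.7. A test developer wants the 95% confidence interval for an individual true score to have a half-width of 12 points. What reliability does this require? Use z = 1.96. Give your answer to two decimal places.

Required SEM = 12 / 1.96 ≈ 6.122
r = 1 − (6.122/12.7)² ≈ 1 − 0.232 ≈ 0.768

0.77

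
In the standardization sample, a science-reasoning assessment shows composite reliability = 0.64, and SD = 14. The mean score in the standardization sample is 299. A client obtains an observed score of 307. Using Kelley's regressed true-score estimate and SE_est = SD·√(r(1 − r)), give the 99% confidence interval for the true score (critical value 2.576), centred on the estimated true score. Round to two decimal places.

[286.81, 321.43]

Estimated true score = 0.640*307 + (1 − 0.640)*299 ≈ 304.120
SE_est = SD * √(r(1 − r)) = 14.000 * √0.230 ≈ 14.000 * 0.480 ≈ 6.720
CI = 304.120 ± 2.576 * 6.720 → [286.809, 321.431]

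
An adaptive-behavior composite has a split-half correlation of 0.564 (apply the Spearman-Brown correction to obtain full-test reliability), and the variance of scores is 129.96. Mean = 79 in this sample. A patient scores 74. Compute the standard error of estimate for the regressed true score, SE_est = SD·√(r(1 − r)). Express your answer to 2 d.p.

σ = 129.96^(1/2) = 11.400
r_full = 2·0.564 / (1 + 0.564) ≃ 0.721
SE_est = 11.400·√[r(1 − r)] ≃ 5.112

5.11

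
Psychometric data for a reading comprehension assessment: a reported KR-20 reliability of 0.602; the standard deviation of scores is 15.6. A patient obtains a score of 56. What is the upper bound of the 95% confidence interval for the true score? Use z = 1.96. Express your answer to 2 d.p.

75.29

SEM = 15.6000 · √(1 − 0.6020) = 15.6000 · √0.3980 ≈ 15.6000 · 0.6309 ≈ 9.8416
Margin = 1.96 · 9.8416 ≈ 19.2896
Upper bound: 56 + 19.2896 = 75.2896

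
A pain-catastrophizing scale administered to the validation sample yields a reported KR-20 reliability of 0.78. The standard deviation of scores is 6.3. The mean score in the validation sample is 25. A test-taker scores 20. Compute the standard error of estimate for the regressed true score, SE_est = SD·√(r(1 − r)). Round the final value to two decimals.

2.61

SE_est = SD · √(r(1 − r)) = 6.3000 · √0.1716 ≃ 6.3000 · 0.4142 ≃ 2.6098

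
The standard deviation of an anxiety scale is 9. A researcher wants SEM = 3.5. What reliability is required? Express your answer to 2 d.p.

0.85

r = 1 − (3.500/9)² ≃ 1 − 0.151 ≃ 0.849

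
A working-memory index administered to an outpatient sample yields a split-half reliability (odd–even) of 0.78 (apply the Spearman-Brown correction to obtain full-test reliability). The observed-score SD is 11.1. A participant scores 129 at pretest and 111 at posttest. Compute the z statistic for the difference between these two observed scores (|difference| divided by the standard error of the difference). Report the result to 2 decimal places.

3.26

Spearman-Brown: r = 2(0.78) / (1 + 0.78) = 1.5600 / 1.7800 ≃ 0.8764
The standard error of measurement is 11.1000×√(1 − 0.8764) ≃ 11.1000×0.3516 ≃ 3.9023.
SE_diff = √2 × SEM ≃ 5.5187
z = 18 / 5.5187 ≃ 3.2616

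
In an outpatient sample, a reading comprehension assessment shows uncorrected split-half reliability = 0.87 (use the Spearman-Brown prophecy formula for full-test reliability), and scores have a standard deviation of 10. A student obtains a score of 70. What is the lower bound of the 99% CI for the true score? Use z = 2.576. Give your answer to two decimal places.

Full-length reliability (Spearman-Brown) = 2(0.87)/(1+0.87) ≈ 0.930
The standard error of measurement is 10.000×√(1 − 0.930) ≈ 10.000×0.264 ≈ 2.637.
2.576 × SEM ≈ 6.792
Lower limit = 70 − 6.792 ≈ 63.208

63.21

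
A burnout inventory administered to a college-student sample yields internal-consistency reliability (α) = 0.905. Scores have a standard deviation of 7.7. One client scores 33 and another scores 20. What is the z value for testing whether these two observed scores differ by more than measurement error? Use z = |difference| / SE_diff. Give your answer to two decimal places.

3.87

SEM = 7.7000 × √(1 − 0.9050) = 7.7000 × √0.0950 ≃ 7.7000 × 0.3082 ≃ 2.3733
SE_diff = SEM × √2 ≃ 2.3733 × 1.4142 ≃ 3.3564
z = 13 / 3.3564 ≃ 3.8733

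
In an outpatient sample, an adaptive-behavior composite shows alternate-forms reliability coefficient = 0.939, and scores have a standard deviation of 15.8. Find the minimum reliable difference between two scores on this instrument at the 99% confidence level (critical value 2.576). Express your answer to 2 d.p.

SEM = 15.800 · √(1 − 0.939) = 15.800 · √0.061 ≈ 15.800 · 0.247 ≈ 3.902
SE_diff = SEM · √2 ≈ 3.902 · 1.414 ≈ 5.519
Minimum reliable difference = 2.576 · SE_diff ≈ 2.576 · 5.519 ≈ 14.216

14.22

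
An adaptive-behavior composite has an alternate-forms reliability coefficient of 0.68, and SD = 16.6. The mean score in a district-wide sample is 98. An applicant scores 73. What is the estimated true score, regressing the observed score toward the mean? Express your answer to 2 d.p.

81.00

Estimated true score = 0.68000×73 + (1 − 0.68000)×98 ≈ 81.00000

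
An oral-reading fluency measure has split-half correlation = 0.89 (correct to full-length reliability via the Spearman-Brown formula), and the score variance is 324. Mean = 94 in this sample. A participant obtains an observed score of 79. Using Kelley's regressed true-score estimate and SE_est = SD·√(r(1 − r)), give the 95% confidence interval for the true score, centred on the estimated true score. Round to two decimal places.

[71.61, 88.13]

SD = √324 = 18.0000
Spearman-Brown: r = 2(0.89) / (1 + 0.89) = 1.7800 / 1.8900 ≈ 0.9418
Estimated true score = 0.9418×79 + (1 − 0.9418)×94 ≈ 79.8730
SE_est = 18.0000·√[r(1 − r)] ≈ 4.2142
CI = 79.8730 ± 1.96 × 4.2142 → [71.6131, 88.1329]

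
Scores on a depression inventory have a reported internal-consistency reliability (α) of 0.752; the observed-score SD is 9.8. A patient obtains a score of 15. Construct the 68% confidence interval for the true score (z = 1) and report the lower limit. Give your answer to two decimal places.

SEM = 9.8000·√(1 − 0.7520) ≈ 4.8804
1 · SEM ≈ 4.8804
Lower bound: 15 − 4.8804 = 10.1196

10.12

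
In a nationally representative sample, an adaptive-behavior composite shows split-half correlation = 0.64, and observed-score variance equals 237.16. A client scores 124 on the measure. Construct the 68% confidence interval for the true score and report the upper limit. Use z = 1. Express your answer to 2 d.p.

σ = 237.16^(1/2) = 15.4000
Full-length reliability (Spearman-Brown) = 2(0.64)/(1+0.64) ≈ 0.7805
SEM = 15.4000·√(1 − 0.7805) ≈ 7.2152
Margin = 1 · 7.2152 ≈ 7.2152
Upper limit = 124 + 7.2152 ≈ 131.2152

131.22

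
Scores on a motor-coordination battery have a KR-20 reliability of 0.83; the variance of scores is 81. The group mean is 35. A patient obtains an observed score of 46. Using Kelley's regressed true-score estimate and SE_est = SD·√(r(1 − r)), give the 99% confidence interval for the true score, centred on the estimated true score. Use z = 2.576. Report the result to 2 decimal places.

SD = √81 = 9.0000
Estimated true score = 0.8300*46 + (1 − 0.8300)*35 ≈ 44.1300
SE_est = 9.0000·√[r(1 − r)] ≈ 3.3807
CI = 44.1300 ± 2.576 * 3.3807 → [35.4213, 52.8387]

[35.42, 52.84]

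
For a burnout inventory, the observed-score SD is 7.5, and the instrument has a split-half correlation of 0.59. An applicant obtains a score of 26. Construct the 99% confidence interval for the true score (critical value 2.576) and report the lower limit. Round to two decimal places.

Full-length reliability (Spearman-Brown) = 2(0.59)/(1+0.59) ≃ 0.742
SEM = 7.500 · √(1 − 0.742) = 7.500 · √0.258 ≃ 7.500 · 0.508 ≃ 3.809
Half-width = 2.576·3.809 ≃ 9.811
Lower bound: 26 − 9.811 = 16.189

16.19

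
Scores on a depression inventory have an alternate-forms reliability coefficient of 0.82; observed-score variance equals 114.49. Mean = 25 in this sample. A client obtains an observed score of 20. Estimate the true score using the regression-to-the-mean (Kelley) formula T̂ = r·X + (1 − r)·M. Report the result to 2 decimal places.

20.90

Estimated true score = 0.8200×20 + (1 − 0.8200)×25 ≈ 20.9000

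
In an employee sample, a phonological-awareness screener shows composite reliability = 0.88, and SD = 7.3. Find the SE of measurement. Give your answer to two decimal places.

2.53

SEM = 7.30000·√(1 − 0.88000) ≃ 2.52879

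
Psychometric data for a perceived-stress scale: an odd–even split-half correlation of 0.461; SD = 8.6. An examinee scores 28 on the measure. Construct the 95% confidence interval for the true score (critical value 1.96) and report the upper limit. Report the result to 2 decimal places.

Spearman-Brown: r = 2(0.461) / (1 + 0.461) = 0.922 / 1.461 ≃ 0.631
The standard error of measurement is 8.600·√(1 − 0.631) ≃ 8.600·0.607 ≃ 5.224.
1.96 · SEM ≃ 10.238
Upper limit = 28 + 10.238 ≃ 38.238

38.24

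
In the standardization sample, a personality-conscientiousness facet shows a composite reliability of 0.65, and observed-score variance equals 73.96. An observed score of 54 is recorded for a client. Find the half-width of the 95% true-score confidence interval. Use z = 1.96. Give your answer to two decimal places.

σ = 73.96^(1/2) = 8.60000
SEM = 8.60000*√(1 − 0.65000) ≈ 5.08783
Margin = 1.96 * 5.08783 ≈ 9.97214

9.97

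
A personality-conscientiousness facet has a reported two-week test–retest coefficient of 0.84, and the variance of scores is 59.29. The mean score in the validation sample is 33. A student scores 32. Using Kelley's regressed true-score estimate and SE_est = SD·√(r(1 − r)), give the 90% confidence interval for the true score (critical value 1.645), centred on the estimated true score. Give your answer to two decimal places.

[27.52, 36.80]

σ = 59.29^(1/2) = 7.700
Estimated true score = 0.840*32 + (1 − 0.840)*33 ≈ 32.160
SE_est = 7.700*√(0.840*0.160) ≈ 2.823
90% CI: 32.160 ± 4.644 ≈ (27.516, 36.804)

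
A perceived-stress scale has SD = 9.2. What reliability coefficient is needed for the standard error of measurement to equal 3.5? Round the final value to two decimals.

0.86

Required reliability = 1 − (SEM/SD)² = 1 − 0.1447 ≃ 0.8553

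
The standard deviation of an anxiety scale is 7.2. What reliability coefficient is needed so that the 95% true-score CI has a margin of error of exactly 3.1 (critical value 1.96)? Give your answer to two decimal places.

Required SEM = 3.1 / 1.96 ≈ 1.582
r = 1 − (SEM / SD)² = 1 − (1.582 / 7.2)² ≈ 1 − 0.048 ≈ 0.952

0.95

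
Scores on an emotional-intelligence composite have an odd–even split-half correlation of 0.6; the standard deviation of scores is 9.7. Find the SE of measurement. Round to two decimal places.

Spearman-Brown: r = 2(0.6) / (1 + 0.6) = 1.200 / 1.600 ≈ 0.750
SEM = 9.700 · √(1 − 0.750) = 9.700 · √0.250 ≈ 9.700 · 0.500 ≈ 4.850

4.85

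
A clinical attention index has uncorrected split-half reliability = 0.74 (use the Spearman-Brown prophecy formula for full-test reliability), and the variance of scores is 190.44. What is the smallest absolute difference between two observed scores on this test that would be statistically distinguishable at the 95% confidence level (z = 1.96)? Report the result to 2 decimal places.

14.79

SD = √190.44 ≈ 13.800
Full-length reliability (Spearman-Brown) = 2(0.74)/(1+0.74) ≈ 0.851
SEM = 13.800 · √(1 − 0.851) = 13.800 · √0.149 ≈ 13.800 · 0.387 ≈ 5.334
SE_diff = SEM · √2 ≈ 5.334 · 1.414 ≈ 7.544
Smallest detectable difference = 1.96·7.544 ≈ 14.786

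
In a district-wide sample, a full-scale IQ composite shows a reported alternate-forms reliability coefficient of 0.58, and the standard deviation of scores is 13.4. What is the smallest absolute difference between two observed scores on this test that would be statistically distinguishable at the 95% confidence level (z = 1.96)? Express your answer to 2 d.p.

24.07

SEM = 13.400×√(1 − 0.580) ≈ 8.684
Standard error of the difference = 8.684·√2 ≈ 12.281
Minimum reliable difference = 1.96 × SE_diff ≈ 1.96 × 12.281 ≈ 24.071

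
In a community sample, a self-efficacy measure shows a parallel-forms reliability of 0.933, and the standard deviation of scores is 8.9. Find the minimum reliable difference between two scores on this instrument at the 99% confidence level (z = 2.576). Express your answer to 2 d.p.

8.39

SEM = 8.9000·√(1 − 0.9330) ≈ 2.3037
SE_diff = √2 · SEM ≈ 3.2579
Smallest detectable difference = 2.576·3.2579 ≈ 8.3924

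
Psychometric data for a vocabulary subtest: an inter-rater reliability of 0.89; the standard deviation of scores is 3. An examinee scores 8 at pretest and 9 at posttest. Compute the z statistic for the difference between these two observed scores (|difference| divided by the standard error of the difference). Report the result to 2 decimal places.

0.71

The standard error of measurement is 3.000·√(1 − 0.890) ≃ 3.000·0.332 ≃ 0.995.
SE_diff = √2 · SEM ≃ 1.407
z = 1 / 1.407 ≃ 0.711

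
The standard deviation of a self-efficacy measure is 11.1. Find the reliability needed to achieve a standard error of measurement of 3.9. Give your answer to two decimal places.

0.88

Required reliability = 1 − (SEM/SD)² = 1 − 0.1234 ≃ 0.8766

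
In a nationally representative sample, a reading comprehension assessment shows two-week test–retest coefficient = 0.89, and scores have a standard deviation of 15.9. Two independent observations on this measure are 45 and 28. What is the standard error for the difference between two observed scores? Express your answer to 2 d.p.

SEM = 15.900 × √(1 − 0.890) = 15.900 × √0.110 ≈ 15.900 × 0.332 ≈ 5.273
SE_diff = √2 × SEM ≈ 7.458

7.46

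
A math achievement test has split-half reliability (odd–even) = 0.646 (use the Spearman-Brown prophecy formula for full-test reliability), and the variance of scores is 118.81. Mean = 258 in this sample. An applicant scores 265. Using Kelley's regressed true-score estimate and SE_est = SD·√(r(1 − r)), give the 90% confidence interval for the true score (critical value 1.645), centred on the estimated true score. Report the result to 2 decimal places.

[256.13, 270.86]

σ = 118.81^(1/2) = 10.9000
r_full = 2·0.646 / (1 + 0.646) ≈ 0.7849
T̂ = 0.7849(265) + 0.2151(258) ≈ 263.4945
SE_est = SD · √(r(1 − r)) = 10.9000 · √0.1688 ≈ 10.9000 · 0.4109 ≈ 4.4785
90% CI: 263.4945 ± 7.3671 ≈ (256.1275, 270.8616)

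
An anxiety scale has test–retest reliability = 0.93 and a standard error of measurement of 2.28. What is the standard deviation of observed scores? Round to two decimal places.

SD = SEM / √(1 − r) = 2.28 / √0.0700 ≈ 2.28 / 0.2646 ≈ 8.6176

8.62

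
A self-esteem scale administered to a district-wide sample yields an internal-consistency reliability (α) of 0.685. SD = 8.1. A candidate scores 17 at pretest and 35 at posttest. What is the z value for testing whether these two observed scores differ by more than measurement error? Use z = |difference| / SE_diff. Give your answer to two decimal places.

2.80

SEM = 8.100 * √(1 − 0.685) = 8.100 * √0.315 ≈ 8.100 * 0.561 ≈ 4.546
SE_diff = √2 * SEM ≈ 6.429
z = |17 − 35| / 6.429 = 18 / 6.429 ≈ 2.800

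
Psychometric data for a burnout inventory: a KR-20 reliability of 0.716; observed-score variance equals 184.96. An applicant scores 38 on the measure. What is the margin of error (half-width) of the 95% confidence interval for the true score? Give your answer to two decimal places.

14.21

SD = √184.96 = 13.6000
SEM = 13.6000 × √(1 − 0.7160) = 13.6000 × √0.2840 ≈ 13.6000 × 0.5329 ≈ 7.2477
Half-width = 1.96×7.2477 ≈ 14.2054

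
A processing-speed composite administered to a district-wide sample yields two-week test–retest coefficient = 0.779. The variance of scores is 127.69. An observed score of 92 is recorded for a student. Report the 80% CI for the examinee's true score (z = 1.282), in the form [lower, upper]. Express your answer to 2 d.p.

SD = √127.69 = 11.300
SEM = 11.300 · √(1 − 0.779) = 11.300 · √0.221 ≈ 11.300 · 0.470 ≈ 5.312
Half-width = 1.282·5.312 ≈ 6.810
CI = 92 ± 6.810 → [85.190, 98.810]

[85.19, 98.81]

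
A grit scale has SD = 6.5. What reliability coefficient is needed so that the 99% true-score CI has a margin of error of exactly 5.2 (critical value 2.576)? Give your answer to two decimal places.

SEM needed = half-width / z = 5.2/2.576 ≃ 2.0186
Required reliability = 1 − (SEM/SD)² = 1 − 0.0964 ≃ 0.9036

0.90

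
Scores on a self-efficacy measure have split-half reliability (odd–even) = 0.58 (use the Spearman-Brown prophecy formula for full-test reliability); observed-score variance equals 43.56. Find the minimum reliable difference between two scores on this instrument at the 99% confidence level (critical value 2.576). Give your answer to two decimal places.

σ = 43.56^(1/2) = 6.6000
Spearman-Brown: r = 2(0.58) / (1 + 0.58) = 1.1600 / 1.5800 ≈ 0.7342
SEM = 6.6000*√(1 − 0.7342) ≈ 3.4028
SE_diff = √2 * SEM ≈ 4.8123
Smallest detectable difference = 2.576*4.8123 ≈ 12.3966

12.40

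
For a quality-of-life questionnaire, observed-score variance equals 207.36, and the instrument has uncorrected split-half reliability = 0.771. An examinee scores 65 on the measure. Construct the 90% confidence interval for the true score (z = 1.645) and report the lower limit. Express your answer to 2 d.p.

SD = √207.36 = 14.4000
Spearman-Brown: r = 2(0.771) / (1 + 0.771) = 1.5420 / 1.7710 ≈ 0.8707
The standard error of measurement is 14.4000*√(1 − 0.8707) ≈ 14.4000*0.3596 ≈ 5.1781.
Half-width = 1.645*5.1781 ≈ 8.5180
Lower limit = 65 − 8.5180 ≈ 56.4820

56.48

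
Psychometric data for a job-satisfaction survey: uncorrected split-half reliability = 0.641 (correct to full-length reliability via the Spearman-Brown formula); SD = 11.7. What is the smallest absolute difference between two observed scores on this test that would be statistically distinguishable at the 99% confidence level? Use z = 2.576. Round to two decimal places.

19.94

Full-length reliability (Spearman-Brown) = 2(0.641)/(1+0.641) ≃ 0.78123
SEM = 11.70000 * √(1 − 0.78123) = 11.70000 * √0.21877 ≃ 11.70000 * 0.46773 ≃ 5.47241
SE_diff = SEM * √2 ≃ 5.47241 * 1.41421 ≃ 7.73916
Smallest detectable difference = 2.576*7.73916 ≃ 19.93607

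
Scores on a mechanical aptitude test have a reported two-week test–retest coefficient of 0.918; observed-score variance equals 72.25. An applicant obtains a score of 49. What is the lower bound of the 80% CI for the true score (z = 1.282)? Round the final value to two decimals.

SD = √72.25 ≈ 8.5000
SEM = 8.5000·√(1 − 0.9180) ≈ 2.4340
1.282 · SEM ≈ 3.1204
Lower limit = 49 − 3.1204 ≈ 45.8796

45.88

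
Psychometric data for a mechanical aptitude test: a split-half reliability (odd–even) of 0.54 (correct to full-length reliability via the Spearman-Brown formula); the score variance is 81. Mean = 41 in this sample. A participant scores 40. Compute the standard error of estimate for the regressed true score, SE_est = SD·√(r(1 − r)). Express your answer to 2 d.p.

SD = √81 = 9.000
r_full = 2·0.54 / (1 + 0.54) ≃ 0.701
SE_est = SD * √(r(1 − r)) = 9.000 * √0.209 ≃ 9.000 * 0.458 ≃ 4.119

4.12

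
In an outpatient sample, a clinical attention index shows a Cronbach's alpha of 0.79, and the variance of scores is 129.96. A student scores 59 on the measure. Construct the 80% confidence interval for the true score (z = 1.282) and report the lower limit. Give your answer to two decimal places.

SD = √129.96 = 11.4000
The standard error of measurement is 11.4000·√(1 − 0.7900) ≈ 11.4000·0.4583 ≈ 5.2241.
Margin = 1.282 · 5.2241 ≈ 6.6973
Lower limit = 59 − 6.6973 ≈ 52.3027

52.30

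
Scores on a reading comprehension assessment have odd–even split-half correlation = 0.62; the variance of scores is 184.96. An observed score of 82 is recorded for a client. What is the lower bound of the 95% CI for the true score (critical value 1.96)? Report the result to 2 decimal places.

σ = 184.96^(1/2) = 13.600
r_full = 2·0.62 / (1 + 0.62) ≃ 0.765
SEM = 13.600·√(1 − 0.765) ≃ 6.587
Half-width = 1.96·6.587 ≃ 12.910
Lower limit = 82 − 12.910 ≃ 69.090

69.09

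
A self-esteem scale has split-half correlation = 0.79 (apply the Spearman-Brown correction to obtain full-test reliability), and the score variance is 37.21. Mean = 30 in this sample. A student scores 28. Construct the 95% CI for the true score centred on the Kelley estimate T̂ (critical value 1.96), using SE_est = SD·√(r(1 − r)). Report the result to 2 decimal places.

σ = 37.21^(1/2) = 6.1000
Spearman-Brown: r = 2(0.79) / (1 + 0.79) = 1.5800 / 1.7900 ≈ 0.8827
Estimated true score = 0.8827*28 + (1 − 0.8827)*30 ≈ 28.2346
SE_est = SD * √(r(1 − r)) = 6.1000 * √0.1036 ≈ 6.1000 * 0.3218 ≈ 1.9630
95% CI: 28.2346 ± 3.8474 ≈ (24.3872, 32.0821)

[24.39, 32.08]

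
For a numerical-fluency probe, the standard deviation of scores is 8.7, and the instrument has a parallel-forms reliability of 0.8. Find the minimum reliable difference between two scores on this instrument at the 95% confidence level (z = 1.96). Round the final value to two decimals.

10.78

SEM = 8.7000*√(1 − 0.8000) ≈ 3.8908
SE_diff = √2 * SEM ≈ 5.5024
Smallest detectable difference = 1.96*5.5024 ≈ 10.7846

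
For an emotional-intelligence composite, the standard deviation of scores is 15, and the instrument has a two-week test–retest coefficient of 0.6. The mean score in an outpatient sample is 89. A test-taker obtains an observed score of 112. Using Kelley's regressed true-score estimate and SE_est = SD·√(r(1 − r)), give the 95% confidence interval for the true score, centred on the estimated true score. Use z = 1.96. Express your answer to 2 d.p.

[88.40, 117.20]

T̂ = 0.60000(112) + 0.40000(89) ≈ 102.80000
SE_est = 15.00000×√(0.60000×0.40000) ≈ 7.34847
95% CI: 102.80000 ± 14.40300 ≈ (88.39700, 117.20300)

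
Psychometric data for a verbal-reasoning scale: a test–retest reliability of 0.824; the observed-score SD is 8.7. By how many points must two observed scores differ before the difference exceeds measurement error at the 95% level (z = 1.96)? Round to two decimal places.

10.12

SEM = 8.70000 × √(1 − 0.82400) = 8.70000 × √0.17600 ≈ 8.70000 × 0.41952 ≈ 3.64985
Standard error of the difference = 3.64985·√2 ≈ 5.16167
Minimum reliable difference = 1.96 × SE_diff ≈ 1.96 × 5.16167 ≈ 10.11688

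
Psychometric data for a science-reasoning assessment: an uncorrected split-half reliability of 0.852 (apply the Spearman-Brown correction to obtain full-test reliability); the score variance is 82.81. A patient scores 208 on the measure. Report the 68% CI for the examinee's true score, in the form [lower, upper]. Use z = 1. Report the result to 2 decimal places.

[205.43, 210.57]

SD = √82.81 ≈ 9.10000
r_full = 2·0.852 / (1 + 0.852) ≈ 0.92009
SEM = 9.10000 * √(1 − 0.92009) = 9.10000 * √0.07991 ≈ 9.10000 * 0.28269 ≈ 2.57248
Margin = 1 * 2.57248 ≈ 2.57248
CI = 208 ± 2.57248 → [205.42752, 210.57248]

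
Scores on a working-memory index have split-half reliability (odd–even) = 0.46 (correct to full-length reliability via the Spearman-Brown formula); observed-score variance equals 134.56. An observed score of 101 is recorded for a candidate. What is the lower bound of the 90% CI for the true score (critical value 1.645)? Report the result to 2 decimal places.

SD = √134.56 ≈ 11.60000
Full-length reliability (Spearman-Brown) = 2(0.46)/(1+0.46) ≈ 0.63014
The standard error of measurement is 11.60000*√(1 − 0.63014) ≈ 11.60000*0.60816 ≈ 7.05470.
1.645 * SEM ≈ 11.60498
Lower limit = 101 − 11.60498 ≈ 89.39502

89.40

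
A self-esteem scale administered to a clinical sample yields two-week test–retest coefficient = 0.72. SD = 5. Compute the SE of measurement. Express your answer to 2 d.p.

2.65

The standard error of measurement is 5.00000×√(1 − 0.72000) ≈ 5.00000×0.52915 ≈ 2.64575.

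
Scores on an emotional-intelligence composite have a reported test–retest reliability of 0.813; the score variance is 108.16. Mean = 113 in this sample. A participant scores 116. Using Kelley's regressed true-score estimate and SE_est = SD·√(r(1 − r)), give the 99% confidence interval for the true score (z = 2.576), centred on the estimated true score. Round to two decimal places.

[104.99, 125.88]

SD = √108.16 ≃ 10.4000
T̂ = r·X + (1 − r)·M = 0.8130*116 + 0.1870*113 = 94.3080 + 21.1310 ≃ 115.4390
SE_est = SD * √(r(1 − r)) = 10.4000 * √0.1520 ≃ 10.4000 * 0.3899 ≃ 4.0551
99% CI: 115.4390 ± 10.4459 ≃ (104.9931, 125.8849)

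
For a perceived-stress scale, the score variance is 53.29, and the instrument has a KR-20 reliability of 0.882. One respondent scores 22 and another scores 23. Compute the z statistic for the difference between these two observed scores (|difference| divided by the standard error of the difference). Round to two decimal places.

0.28

SD = √53.29 ≃ 7.300
SEM = 7.300 · √(1 − 0.882) = 7.300 · √0.118 ≃ 7.300 · 0.344 ≃ 2.508
SE_diff = √2 · SEM ≃ 3.546
z = 1 / 3.546 ≃ 0.282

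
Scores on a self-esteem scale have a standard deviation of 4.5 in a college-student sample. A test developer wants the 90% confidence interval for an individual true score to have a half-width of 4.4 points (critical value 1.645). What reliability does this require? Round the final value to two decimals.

SEM needed = half-width / z = 4.4/1.645 ≈ 2.6748
r = 1 − (2.6748/4.5)² ≈ 1 − 0.3533 ≈ 0.6467

0.65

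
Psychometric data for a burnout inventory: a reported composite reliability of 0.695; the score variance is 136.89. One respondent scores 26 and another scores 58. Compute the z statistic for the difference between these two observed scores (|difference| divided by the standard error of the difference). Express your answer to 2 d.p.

σ = 136.89^(1/2) = 11.7000
The standard error of measurement is 11.7000×√(1 − 0.6950) ≈ 11.7000×0.5523 ≈ 6.4615.
SE_diff = SEM × √2 ≈ 6.4615 × 1.4142 ≈ 9.1380
z = |26 − 58| / 9.1380 = 32 / 9.1380 ≈ 3.5019

3.50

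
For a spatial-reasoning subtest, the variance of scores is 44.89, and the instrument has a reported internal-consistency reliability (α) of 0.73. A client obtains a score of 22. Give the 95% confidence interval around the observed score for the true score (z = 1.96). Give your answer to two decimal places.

SD = √44.89 = 6.700
SEM = 6.700*√(1 − 0.730) ≈ 3.481
Half-width = 1.96*3.481 ≈ 6.824
95% CI: 22 ± 6.824 = [15.176, 28.824]

[15.18, 28.82]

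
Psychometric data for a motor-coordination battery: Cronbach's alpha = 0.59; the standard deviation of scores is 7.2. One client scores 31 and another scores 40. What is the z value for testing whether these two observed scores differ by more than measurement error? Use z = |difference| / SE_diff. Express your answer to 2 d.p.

The standard error of measurement is 7.2000*√(1 − 0.5900) ≈ 7.2000*0.6403 ≈ 4.6102.
Standard error of the difference = 4.6102·√2 ≈ 6.5199
z = |31 − 40| / 6.5199 = 9 / 6.5199 ≈ 1.3804

1.38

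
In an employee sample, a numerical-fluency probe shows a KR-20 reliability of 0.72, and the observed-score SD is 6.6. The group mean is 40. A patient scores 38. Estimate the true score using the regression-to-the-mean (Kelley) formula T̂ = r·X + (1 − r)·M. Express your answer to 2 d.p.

T̂ = r·X + (1 − r)·M = 0.720×38 + 0.280×40 = 27.360 + 11.200 ≈ 38.560

38.56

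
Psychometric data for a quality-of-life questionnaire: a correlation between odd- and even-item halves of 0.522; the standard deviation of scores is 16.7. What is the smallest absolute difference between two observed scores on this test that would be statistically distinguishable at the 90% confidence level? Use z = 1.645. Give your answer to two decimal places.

21.77

r_full = 2·0.522 / (1 + 0.522) ≈ 0.6859
SEM = 16.7000 * √(1 − 0.6859) = 16.7000 * √0.3141 ≈ 16.7000 * 0.5604 ≈ 9.3589
SE_diff = √2 * SEM ≈ 13.2354
Smallest detectable difference = 1.645*13.2354 ≈ 21.7723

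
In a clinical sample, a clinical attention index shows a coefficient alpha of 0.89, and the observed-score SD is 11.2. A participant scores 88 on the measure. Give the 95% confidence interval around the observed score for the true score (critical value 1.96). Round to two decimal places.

[80.72, 95.28]

SEM = 11.2000 · √(1 − 0.8900) = 11.2000 · √0.1100 ≈ 11.2000 · 0.3317 ≈ 3.7146
Half-width = 1.96·3.7146 ≈ 7.2807
95% CI: 88 ± 7.2807 = [80.7193, 95.2807]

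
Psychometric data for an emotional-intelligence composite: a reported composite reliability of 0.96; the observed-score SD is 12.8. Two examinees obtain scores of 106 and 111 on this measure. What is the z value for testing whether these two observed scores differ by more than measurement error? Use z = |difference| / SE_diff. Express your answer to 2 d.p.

1.38

The standard error of measurement is 12.8000*√(1 − 0.9600) ≈ 12.8000*0.2000 ≈ 2.5600.
Standard error of the difference = 2.5600·√2 ≈ 3.6204
z = |106 − 111| / 3.6204 = 5 / 3.6204 ≈ 1.3811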